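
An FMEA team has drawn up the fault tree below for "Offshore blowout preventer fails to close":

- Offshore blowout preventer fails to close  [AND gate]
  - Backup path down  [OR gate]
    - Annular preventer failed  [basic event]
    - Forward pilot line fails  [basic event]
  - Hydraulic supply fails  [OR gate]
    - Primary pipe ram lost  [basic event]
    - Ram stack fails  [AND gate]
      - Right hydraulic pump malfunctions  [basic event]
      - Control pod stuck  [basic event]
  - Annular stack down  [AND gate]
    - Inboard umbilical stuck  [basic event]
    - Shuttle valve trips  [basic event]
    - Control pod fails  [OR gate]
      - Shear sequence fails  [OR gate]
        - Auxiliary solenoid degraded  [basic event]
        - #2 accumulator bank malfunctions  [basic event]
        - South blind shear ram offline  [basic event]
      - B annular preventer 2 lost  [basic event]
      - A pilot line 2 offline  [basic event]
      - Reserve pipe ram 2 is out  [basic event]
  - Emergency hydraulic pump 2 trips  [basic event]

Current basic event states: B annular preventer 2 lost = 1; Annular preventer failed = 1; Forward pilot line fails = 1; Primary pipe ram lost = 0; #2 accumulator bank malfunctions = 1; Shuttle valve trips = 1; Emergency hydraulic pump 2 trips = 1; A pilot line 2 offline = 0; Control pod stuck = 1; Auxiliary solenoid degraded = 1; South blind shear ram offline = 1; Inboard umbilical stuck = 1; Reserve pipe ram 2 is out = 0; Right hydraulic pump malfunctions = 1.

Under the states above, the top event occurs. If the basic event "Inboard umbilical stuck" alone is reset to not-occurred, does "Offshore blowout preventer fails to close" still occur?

No

Counterfactual: set "Inboard umbilical stuck" to not occurred.
Backup path down [OR]: Annular preventer failed=occurs, Forward pilot line fails=occurs → at least one input occurs → occurs.
Ram stack fails [AND]: Right hydraulic pump malfunctions=occurs, Control pod stuck=occurs → all inputs occur → occurs.
Hydraulic supply fails [OR]: Primary pipe ram lost=not, Ram stack fails=occurs → at least one input occurs → occurs.
Shear sequence fails [OR]: Auxiliary solenoid degraded=occurs, #2 accumulator bank malfunctions=occurs, South blind shear ram offline=occurs → at least one input occurs → occurs.
Control pod fails [OR]: Shear sequence fails=occurs, B annular preventer 2 lost=occurs, A pilot line 2 offline=not, Reserve pipe ram 2 is out=not → at least one input occurs → occurs.
Annular stack down [AND]: Inboard umbilical stuck=not, Shuttle valve trips=occurs, Control pod fails=occurs → not all inputs occur → does not occur.
Offshore blowout preventer fails to close [AND]: Backup path down=occurs, Hydraulic supply fails=occurs, Annular stack down=not, Emergency hydraulic pump 2 trips=occurs → not all inputs occur → does not occur.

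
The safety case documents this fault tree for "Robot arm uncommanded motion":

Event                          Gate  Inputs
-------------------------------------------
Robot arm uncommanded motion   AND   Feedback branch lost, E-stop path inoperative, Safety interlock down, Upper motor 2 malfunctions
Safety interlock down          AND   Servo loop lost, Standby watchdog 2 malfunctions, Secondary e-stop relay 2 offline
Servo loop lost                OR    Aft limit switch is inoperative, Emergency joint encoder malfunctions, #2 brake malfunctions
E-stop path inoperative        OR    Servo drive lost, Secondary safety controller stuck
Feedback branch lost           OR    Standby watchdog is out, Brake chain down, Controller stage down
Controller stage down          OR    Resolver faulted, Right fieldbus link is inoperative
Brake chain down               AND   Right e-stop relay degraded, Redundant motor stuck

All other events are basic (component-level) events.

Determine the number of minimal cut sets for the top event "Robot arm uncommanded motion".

24

Brake chain down [AND]: one cut set from each child combined → 1 × 1 = 1 cut set(s).
Controller stage down [OR]: union of children's cut sets → 2 cut set(s).
Feedback branch lost [OR]: union of children's cut sets → 4 cut set(s).
E-stop path inoperative [OR]: union of children's cut sets → 2 cut set(s).
Servo loop lost [OR]: union of children's cut sets → 3 cut set(s).
Safety interlock down [AND]: one cut set from each child combined → 3 × 1 × 1 = 3 cut set(s).
Robot arm uncommanded motion [AND]: one cut set from each child combined → 4 × 2 × 3 × 1 = 24 cut set(s).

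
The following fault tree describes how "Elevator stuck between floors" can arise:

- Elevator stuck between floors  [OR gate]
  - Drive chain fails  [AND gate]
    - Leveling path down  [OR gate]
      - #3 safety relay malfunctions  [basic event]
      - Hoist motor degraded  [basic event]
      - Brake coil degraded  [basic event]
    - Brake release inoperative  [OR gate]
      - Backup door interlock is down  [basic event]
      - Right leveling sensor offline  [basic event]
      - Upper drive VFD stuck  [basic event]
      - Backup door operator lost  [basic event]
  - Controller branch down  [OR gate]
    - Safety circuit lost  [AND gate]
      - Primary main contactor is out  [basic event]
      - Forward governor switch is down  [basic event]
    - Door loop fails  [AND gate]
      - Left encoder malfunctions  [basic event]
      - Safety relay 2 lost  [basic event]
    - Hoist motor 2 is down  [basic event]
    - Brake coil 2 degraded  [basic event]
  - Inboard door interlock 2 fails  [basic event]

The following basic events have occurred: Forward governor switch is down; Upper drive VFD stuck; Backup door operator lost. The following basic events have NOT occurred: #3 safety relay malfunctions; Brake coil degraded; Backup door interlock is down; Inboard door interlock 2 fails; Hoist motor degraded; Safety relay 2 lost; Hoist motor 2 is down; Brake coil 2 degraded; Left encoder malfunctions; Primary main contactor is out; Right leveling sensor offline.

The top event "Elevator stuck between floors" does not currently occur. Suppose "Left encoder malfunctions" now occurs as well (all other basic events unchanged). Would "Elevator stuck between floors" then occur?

No

Counterfactual: set "Left encoder malfunctions" to occurred.
Leveling path down [OR]: #3 safety relay malfunctions=not, Hoist motor degraded=not, Brake coil degraded=not → no input occurs → does not occur.
Brake release inoperative [OR]: Backup door interlock is down=not, Right leveling sensor offline=not, Upper drive VFD stuck=occurs, Backup door operator lost=occurs → at least one input occurs → occurs.
Drive chain fails [AND]: Leveling path down=not, Brake release inoperative=occurs → not all inputs occur → does not occur.
Safety circuit lost [AND]: Primary main contactor is out=not, Forward governor switch is down=occurs → not all inputs occur → does not occur.
Door loop fails [AND]: Left encoder malfunctions=occurs, Safety relay 2 lost=not → not all inputs occur → does not occur.
Controller branch down [OR]: Safety circuit lost=not, Door loop fails=not, Hoist motor 2 is down=not, Brake coil 2 degraded=not → no input occurs → does not occur.
Elevator stuck between floors [OR]: Drive chain fails=not, Controller branch down=not, Inboard door interlock 2 fails=not → no input occurs → does not occur.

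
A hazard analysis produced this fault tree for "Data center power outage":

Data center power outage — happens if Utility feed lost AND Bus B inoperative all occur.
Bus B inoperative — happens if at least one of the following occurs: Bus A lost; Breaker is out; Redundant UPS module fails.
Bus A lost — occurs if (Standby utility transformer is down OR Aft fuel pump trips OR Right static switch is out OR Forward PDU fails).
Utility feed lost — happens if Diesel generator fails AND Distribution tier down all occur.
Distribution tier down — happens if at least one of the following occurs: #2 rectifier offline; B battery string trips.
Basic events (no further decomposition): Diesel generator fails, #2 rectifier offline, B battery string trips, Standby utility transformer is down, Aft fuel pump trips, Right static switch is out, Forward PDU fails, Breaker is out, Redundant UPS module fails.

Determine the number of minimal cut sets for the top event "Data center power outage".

12

Distribution tier down [OR]: union of children's cut sets → 2 cut set(s).
Utility feed lost [AND]: one cut set from each child combined → 1 × 2 = 2 cut set(s).
Bus A lost [OR]: union of children's cut sets → 4 cut set(s).
Bus B inoperative [OR]: union of children's cut sets → 6 cut set(s).
Data center power outage [AND]: one cut set from each child combined → 2 × 6 = 12 cut set(s).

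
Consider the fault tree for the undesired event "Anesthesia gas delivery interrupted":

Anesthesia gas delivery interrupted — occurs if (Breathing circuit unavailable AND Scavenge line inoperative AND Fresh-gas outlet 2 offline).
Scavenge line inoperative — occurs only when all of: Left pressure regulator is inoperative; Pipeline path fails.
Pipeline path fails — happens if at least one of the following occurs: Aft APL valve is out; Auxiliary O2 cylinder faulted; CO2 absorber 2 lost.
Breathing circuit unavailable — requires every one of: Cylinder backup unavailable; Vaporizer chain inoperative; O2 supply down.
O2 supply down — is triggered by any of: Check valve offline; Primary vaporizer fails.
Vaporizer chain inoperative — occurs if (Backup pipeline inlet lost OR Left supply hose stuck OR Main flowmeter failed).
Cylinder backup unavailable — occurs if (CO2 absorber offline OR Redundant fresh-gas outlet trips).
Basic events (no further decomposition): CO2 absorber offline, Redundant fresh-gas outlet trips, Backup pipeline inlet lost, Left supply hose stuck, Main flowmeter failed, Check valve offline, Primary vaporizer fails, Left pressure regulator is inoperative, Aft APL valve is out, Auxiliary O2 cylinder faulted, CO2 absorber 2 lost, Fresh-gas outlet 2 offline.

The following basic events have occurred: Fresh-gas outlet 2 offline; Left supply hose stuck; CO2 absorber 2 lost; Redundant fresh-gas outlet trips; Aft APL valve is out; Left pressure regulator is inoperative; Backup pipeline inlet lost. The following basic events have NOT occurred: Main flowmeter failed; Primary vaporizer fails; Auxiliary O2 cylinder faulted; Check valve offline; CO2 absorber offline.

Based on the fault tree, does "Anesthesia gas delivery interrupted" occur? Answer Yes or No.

No

Cylinder backup unavailable [OR]: CO2 absorber offline=not, Redundant fresh-gas outlet trips=occurs → at least one input occurs → occurs.
Vaporizer chain inoperative [OR]: Backup pipeline inlet lost=occurs, Left supply hose stuck=occurs, Main flowmeter failed=not → at least one input occurs → occurs.
O2 supply down [OR]: Check valve offline=not, Primary vaporizer fails=not → no input occurs → does not occur.
Breathing circuit unavailable [AND]: Cylinder backup unavailable=occurs, Vaporizer chain inoperative=occurs, O2 supply down=not → not all inputs occur → does not occur.
Pipeline path fails [OR]: Aft APL valve is out=occurs, Auxiliary O2 cylinder faulted=not, CO2 absorber 2 lost=occurs → at least one input occurs → occurs.
Scavenge line inoperative [AND]: Left pressure regulator is inoperative=occurs, Pipeline path fails=occurs → all inputs occur → occurs.
Anesthesia gas delivery interrupted [AND]: Breathing circuit unavailable=not, Scavenge line inoperative=occurs, Fresh-gas outlet 2 offline=occurs → not all inputs occur → does not occur.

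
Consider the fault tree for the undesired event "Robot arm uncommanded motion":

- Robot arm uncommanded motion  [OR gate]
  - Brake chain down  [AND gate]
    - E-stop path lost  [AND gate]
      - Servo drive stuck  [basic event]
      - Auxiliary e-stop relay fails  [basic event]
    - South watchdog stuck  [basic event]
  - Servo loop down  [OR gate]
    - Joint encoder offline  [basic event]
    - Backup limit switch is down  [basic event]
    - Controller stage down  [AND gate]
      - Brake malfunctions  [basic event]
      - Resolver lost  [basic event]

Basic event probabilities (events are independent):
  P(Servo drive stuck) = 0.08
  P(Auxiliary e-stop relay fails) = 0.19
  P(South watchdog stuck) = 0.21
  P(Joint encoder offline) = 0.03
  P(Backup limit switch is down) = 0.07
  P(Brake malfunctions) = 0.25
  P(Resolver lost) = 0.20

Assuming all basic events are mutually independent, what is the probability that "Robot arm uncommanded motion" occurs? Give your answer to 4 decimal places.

0.1457

P(E-stop path lost) [AND] = 0.08 × 0.19 = 0.015200
P(Brake chain down) [AND] = 0.015200 × 0.21 = 0.003192
P(Controller stage down) [AND] = 0.25 × 0.20 = 0.050000
P(Servo loop down) [OR] = 1 − (1−0.03) × (1−0.07) × (1−0.050000) = 0.143005
P(Robot arm uncommanded motion) [OR] = 1 − (1−0.003192) × (1−0.143005) = 0.145741
Rounded to 4 decimal places: P(Robot arm uncommanded motion) ≈ 0.1457.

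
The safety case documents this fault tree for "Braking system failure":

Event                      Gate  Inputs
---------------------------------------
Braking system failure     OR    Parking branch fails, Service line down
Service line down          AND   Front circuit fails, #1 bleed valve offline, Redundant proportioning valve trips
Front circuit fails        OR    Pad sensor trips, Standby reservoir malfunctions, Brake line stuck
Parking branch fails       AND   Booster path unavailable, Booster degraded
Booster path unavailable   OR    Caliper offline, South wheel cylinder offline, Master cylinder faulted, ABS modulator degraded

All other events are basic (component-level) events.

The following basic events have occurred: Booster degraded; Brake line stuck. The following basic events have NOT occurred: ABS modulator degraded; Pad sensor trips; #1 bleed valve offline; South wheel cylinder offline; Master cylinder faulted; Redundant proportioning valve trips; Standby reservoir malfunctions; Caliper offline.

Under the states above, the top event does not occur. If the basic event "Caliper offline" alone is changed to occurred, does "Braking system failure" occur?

Yes

Counterfactual: set "Caliper offline" to occurred.
Booster path unavailable [OR]: Caliper offline=occurs, South wheel cylinder offline=not, Master cylinder faulted=not, ABS modulator degraded=not → at least one input occurs → occurs.
Parking branch fails [AND]: Booster path unavailable=occurs, Booster degraded=occurs → all inputs occur → occurs.
Front circuit fails [OR]: Pad sensor trips=not, Standby reservoir malfunctions=not, Brake line stuck=occurs → at least one input occurs → occurs.
Service line down [AND]: Front circuit fails=occurs, #1 bleed valve offline=not, Redundant proportioning valve trips=not → not all inputs occur → does not occur.
Braking system failure [OR]: Parking branch fails=occurs, Service line down=not → at least one input occurs → occurs.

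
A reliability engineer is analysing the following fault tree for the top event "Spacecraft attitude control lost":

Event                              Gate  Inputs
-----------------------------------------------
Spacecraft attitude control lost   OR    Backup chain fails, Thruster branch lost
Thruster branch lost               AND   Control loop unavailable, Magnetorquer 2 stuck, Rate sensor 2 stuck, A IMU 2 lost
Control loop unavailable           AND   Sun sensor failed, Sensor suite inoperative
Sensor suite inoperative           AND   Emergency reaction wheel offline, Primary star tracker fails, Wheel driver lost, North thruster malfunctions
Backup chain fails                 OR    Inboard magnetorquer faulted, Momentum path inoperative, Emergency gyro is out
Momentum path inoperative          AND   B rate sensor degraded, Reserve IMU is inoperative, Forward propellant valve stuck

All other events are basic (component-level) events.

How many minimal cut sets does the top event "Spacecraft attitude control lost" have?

Momentum path inoperative [AND]: one cut set from each child combined → 1 × 1 × 1 = 1 cut set(s).
Backup chain fails [OR]: union of children's cut sets → 3 cut set(s).
Sensor suite inoperative [AND]: one cut set from each child combined → 1 × 1 × 1 × 1 = 1 cut set(s).
Control loop unavailable [AND]: one cut set from each child combined → 1 × 1 = 1 cut set(s).
Thruster branch lost [AND]: one cut set from each child combined → 1 × 1 × 1 × 1 = 1 cut set(s).
Spacecraft attitude control lost [OR]: union of children's cut sets → 4 cut set(s).
Minimal cut sets: {Inboard magnetorquer faulted}; {B rate sensor degraded, Forward propellant valve stuck, Reserve IMU is inoperative}; {Emergency gyro is out}; {A IMU 2 lost, Emergency reaction wheel offline, Magnetorquer 2 stuck, North thruster malfunctions, Primary star tracker fails, Rate sensor 2 stuck, Sun sensor failed, Wheel driver lost}.

4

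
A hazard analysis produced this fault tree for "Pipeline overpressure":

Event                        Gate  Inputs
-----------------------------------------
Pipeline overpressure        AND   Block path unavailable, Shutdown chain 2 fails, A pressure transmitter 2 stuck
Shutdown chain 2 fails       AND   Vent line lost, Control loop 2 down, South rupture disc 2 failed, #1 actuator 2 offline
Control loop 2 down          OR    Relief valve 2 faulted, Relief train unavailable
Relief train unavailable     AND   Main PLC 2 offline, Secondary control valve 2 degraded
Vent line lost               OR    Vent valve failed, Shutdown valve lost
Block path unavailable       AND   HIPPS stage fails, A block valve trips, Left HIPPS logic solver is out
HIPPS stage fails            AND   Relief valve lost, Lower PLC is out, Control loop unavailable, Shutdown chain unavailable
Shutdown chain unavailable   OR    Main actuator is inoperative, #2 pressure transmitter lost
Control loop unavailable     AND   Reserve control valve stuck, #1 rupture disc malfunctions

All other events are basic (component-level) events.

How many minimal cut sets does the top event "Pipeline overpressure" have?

8

Control loop unavailable [AND]: one cut set from each child combined → 1 × 1 = 1 cut set(s).
Shutdown chain unavailable [OR]: union of children's cut sets → 2 cut set(s).
HIPPS stage fails [AND]: one cut set from each child combined → 1 × 1 × 1 × 2 = 2 cut set(s).
Block path unavailable [AND]: one cut set from each child combined → 2 × 1 × 1 = 2 cut set(s).
Vent line lost [OR]: union of children's cut sets → 2 cut set(s).
Relief train unavailable [AND]: one cut set from each child combined → 1 × 1 = 1 cut set(s).
Control loop 2 down [OR]: union of children's cut sets → 2 cut set(s).
Shutdown chain 2 fails [AND]: one cut set from each child combined → 2 × 2 × 1 × 1 = 4 cut set(s).
Pipeline overpressure [AND]: one cut set from each child combined → 2 × 4 × 1 = 8 cut set(s).
Minimal cut sets: {#1 actuator 2 offline, #1 rupture disc malfunctions, A block valve trips, A pressure transmitter 2 stuck, Left HIPPS logic solver is out, Lower PLC is out, Main actuator is inoperative, Relief valve 2 faulted, Relief valve lost, Reserve control valve stuck, South rupture disc 2 failed, Vent valve failed}; {#1 actuator 2 offline, #1 rupture disc malfunctions, A block valve trips, A pressure transmitter 2 stuck, Left HIPPS logic solver is out, Lower PLC is out, Main PLC 2 offline, Main actuator is inoperative, Relief valve lost, Reserve control valve stuck, Secondary control valve 2 degraded, South rupture disc 2 failed, Vent valve failed}; {#1 actuator 2 offline, #1 rupture disc malfunctions, A block valve trips, A pressure transmitter 2 stuck, Left HIPPS logic solver is out, Lower PLC is out, Main actuator is inoperative, Relief valve 2 faulted, Relief valve lost, Reserve control valve stuck, Shutdown valve lost, South rupture disc 2 failed}; {#1 actuator 2 offline, #1 rupture disc malfunctions, A block valve trips, A pressure transmitter 2 stuck, Left HIPPS logic solver is out, Lower PLC is out, Main PLC 2 offline, Main actuator is inoperative, Relief valve lost, Reserve control valve stuck, Secondary control valve 2 degraded, Shutdown valve lost, South rupture disc 2 failed}; {#1 actuator 2 offline, #1 rupture disc malfunctions, #2 pressure transmitter lost, A block valve trips, A pressure transmitter 2 stuck, Left HIPPS logic solver is out, Lower PLC is out, Relief valve 2 faulted, Relief valve lost, Reserve control valve stuck, South rupture disc 2 failed, Vent valve failed}; {#1 actuator 2 offline, #1 rupture disc malfunctions, #2 pressure transmitter lost, A block valve trips, A pressure transmitter 2 stuck, Left HIPPS logic solver is out, Lower PLC is out, Main PLC 2 offline, Relief valve lost, Reserve control valve stuck, Secondary control valve 2 degraded, South rupture disc 2 failed, Vent valve failed}; {#1 actuator 2 offline, #1 rupture disc malfunctions, #2 pressure transmitter lost, A block valve trips, A pressure transmitter 2 stuck, Left HIPPS logic solver is out, Lower PLC is out, Relief valve 2 faulted, Relief valve lost, Reserve control valve stuck, Shutdown valve lost, South rupture disc 2 failed}; {#1 actuator 2 offline, #1 rupture disc malfunctions, #2 pressure transmitter lost, A block valve trips, A pressure transmitter 2 stuck, Left HIPPS logic solver is out, Lower PLC is out, Main PLC 2 offline, Relief valve lost, Reserve control valve stuck, Secondary control valve 2 degraded, Shutdown valve lost, South rupture disc 2 failed}.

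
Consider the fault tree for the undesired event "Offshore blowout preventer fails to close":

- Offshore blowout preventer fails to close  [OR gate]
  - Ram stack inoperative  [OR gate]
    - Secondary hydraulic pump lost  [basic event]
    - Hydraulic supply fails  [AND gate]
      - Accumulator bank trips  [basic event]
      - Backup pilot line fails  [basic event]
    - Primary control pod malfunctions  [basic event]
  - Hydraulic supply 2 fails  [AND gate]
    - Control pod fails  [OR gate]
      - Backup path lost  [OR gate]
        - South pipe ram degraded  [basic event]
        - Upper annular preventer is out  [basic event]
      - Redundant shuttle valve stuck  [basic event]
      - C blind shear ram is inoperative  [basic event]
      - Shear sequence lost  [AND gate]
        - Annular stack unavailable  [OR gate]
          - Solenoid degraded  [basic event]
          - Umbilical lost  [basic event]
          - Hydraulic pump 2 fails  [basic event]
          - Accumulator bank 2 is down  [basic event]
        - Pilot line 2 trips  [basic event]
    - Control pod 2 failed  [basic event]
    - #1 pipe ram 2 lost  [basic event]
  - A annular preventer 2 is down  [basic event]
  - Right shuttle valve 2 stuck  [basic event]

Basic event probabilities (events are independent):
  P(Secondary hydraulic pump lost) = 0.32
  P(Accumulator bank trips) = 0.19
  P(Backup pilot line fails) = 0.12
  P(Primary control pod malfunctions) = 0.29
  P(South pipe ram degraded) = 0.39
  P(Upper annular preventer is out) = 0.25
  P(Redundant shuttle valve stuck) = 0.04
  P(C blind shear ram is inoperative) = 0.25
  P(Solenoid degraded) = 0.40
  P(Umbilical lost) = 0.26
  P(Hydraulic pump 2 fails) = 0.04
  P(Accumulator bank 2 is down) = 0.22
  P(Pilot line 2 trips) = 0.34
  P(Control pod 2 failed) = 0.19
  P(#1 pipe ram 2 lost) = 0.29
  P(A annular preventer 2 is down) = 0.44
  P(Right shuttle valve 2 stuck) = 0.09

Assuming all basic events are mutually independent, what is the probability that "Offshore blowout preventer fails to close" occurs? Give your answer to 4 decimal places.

0.7694

P(Hydraulic supply fails) [AND] = 0.19 × 0.12 = 0.022800
P(Ram stack inoperative) [OR] = 1 − (1−0.32) × (1−0.022800) × (1−0.29) = 0.528208
P(Backup path lost) [OR] = 1 − (1−0.39) × (1−0.25) = 0.542500
P(Annular stack unavailable) [OR] = 1 − (1−0.40) × (1−0.26) × (1−0.04) × (1−0.22) = 0.667533
P(Shear sequence lost) [AND] = 0.667533 × 0.34 = 0.226961
P(Control pod fails) [OR] = 1 − (1−0.542500) × (1−0.04) × (1−0.25) × (1−0.226961) = 0.745361
P(Hydraulic supply 2 fails) [AND] = 0.745361 × 0.19 × 0.29 = 0.041069
P(Offshore blowout preventer fails to close) [OR] = 1 − (1−0.528208) × (1−0.041069) × (1−0.44) × (1−0.09) = 0.769449
Rounded to 4 decimal places: P(Offshore blowout preventer fails to close) ≈ 0.7694.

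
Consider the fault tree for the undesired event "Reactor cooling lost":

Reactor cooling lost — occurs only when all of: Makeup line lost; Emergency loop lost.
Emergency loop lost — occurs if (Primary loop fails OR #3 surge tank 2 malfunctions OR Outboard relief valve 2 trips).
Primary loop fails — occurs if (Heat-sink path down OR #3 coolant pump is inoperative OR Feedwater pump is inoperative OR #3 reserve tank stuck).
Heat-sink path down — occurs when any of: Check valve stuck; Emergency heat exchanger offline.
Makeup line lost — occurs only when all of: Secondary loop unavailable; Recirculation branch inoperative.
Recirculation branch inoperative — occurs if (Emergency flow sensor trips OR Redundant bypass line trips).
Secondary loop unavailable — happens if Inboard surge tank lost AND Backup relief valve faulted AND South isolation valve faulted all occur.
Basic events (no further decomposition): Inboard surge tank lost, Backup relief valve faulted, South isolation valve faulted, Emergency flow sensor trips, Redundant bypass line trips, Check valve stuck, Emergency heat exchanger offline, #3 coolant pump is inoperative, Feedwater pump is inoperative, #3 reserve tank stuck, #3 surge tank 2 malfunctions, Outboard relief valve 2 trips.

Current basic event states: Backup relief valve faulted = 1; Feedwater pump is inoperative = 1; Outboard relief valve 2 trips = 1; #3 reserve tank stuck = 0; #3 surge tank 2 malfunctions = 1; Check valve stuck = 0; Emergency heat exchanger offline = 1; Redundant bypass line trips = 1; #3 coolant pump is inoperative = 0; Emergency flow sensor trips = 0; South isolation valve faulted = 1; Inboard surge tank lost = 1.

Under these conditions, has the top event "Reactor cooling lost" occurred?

Secondary loop unavailable [AND]: Inboard surge tank lost=occurs, Backup relief valve faulted=occurs, South isolation valve faulted=occurs → all inputs occur → occurs.
Recirculation branch inoperative [OR]: Emergency flow sensor trips=not, Redundant bypass line trips=occurs → at least one input occurs → occurs.
Makeup line lost [AND]: Secondary loop unavailable=occurs, Recirculation branch inoperative=occurs → all inputs occur → occurs.
Heat-sink path down [OR]: Check valve stuck=not, Emergency heat exchanger offline=occurs → at least one input occurs → occurs.
Primary loop fails [OR]: Heat-sink path down=occurs, #3 coolant pump is inoperative=not, Feedwater pump is inoperative=occurs, #3 reserve tank stuck=not → at least one input occurs → occurs.
Emergency loop lost [OR]: Primary loop fails=occurs, #3 surge tank 2 malfunctions=occurs, Outboard relief valve 2 trips=occurs → at least one input occurs → occurs.
Reactor cooling lost [AND]: Makeup line lost=occurs, Emergency loop lost=occurs → all inputs occur → occurs.

Yes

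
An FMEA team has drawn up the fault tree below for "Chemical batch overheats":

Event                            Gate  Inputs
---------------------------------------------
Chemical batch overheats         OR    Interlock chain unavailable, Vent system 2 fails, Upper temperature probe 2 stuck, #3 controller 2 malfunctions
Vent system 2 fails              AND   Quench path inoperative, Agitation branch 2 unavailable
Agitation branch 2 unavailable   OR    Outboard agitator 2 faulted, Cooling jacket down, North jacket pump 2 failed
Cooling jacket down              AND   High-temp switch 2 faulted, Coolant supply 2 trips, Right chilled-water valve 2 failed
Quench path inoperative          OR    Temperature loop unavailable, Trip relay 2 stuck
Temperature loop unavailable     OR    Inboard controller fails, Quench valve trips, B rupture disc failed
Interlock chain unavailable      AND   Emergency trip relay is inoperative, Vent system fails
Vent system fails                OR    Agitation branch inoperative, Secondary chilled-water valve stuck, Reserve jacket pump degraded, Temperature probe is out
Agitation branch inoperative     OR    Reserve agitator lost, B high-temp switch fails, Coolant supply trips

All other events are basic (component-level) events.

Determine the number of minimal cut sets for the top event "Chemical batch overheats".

20

Agitation branch inoperative [OR]: union of children's cut sets → 3 cut set(s).
Vent system fails [OR]: union of children's cut sets → 6 cut set(s).
Interlock chain unavailable [AND]: one cut set from each child combined → 1 × 6 = 6 cut set(s).
Temperature loop unavailable [OR]: union of children's cut sets → 3 cut set(s).
Quench path inoperative [OR]: union of children's cut sets → 4 cut set(s).
Cooling jacket down [AND]: one cut set from each child combined → 1 × 1 × 1 = 1 cut set(s).
Agitation branch 2 unavailable [OR]: union of children's cut sets → 3 cut set(s).
Vent system 2 fails [AND]: one cut set from each child combined → 4 × 3 = 12 cut set(s).
Chemical batch overheats [OR]: union of children's cut sets → 20 cut set(s).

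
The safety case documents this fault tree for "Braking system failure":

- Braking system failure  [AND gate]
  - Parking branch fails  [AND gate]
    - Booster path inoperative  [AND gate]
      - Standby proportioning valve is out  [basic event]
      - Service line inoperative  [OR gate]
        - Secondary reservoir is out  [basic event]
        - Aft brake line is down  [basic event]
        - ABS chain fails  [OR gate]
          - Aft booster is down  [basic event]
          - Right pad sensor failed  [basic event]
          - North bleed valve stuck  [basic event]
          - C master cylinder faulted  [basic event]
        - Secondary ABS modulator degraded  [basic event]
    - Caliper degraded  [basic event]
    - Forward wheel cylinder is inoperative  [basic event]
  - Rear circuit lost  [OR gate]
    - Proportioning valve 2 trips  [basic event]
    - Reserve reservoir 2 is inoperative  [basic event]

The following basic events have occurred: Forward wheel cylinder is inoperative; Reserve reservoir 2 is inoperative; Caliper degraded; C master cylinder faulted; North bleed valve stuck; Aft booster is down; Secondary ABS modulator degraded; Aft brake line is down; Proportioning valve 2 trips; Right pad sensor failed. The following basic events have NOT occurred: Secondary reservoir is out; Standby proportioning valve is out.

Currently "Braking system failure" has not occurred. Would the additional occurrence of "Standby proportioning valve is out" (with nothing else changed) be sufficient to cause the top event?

Yes

Counterfactual: set "Standby proportioning valve is out" to occurred.
ABS chain fails [OR]: Aft booster is down=occurs, Right pad sensor failed=occurs, North bleed valve stuck=occurs, C master cylinder faulted=occurs → at least one input occurs → occurs.
Service line inoperative [OR]: Secondary reservoir is out=not, Aft brake line is down=occurs, ABS chain fails=occurs, Secondary ABS modulator degraded=occurs → at least one input occurs → occurs.
Booster path inoperative [AND]: Standby proportioning valve is out=occurs, Service line inoperative=occurs → all inputs occur → occurs.
Parking branch fails [AND]: Booster path inoperative=occurs, Caliper degraded=occurs, Forward wheel cylinder is inoperative=occurs → all inputs occur → occurs.
Rear circuit lost [OR]: Proportioning valve 2 trips=occurs, Reserve reservoir 2 is inoperative=occurs → at least one input occurs → occurs.
Braking system failure [AND]: Parking branch fails=occurs, Rear circuit lost=occurs → all inputs occur → occurs.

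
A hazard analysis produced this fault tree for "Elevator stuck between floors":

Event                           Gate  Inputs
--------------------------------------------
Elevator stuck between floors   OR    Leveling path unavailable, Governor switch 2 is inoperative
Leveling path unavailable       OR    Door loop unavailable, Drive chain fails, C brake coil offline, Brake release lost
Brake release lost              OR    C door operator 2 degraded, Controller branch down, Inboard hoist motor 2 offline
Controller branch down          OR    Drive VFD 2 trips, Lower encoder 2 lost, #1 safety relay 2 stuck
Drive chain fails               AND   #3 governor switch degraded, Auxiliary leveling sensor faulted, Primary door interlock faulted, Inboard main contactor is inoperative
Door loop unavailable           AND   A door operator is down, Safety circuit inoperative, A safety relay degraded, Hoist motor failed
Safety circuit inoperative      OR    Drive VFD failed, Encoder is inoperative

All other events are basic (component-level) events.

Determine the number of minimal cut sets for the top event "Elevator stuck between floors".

10

Safety circuit inoperative [OR]: union of children's cut sets → 2 cut set(s).
Door loop unavailable [AND]: one cut set from each child combined → 1 × 2 × 1 × 1 = 2 cut set(s).
Drive chain fails [AND]: one cut set from each child combined → 1 × 1 × 1 × 1 = 1 cut set(s).
Controller branch down [OR]: union of children's cut sets → 3 cut set(s).
Brake release lost [OR]: union of children's cut sets → 5 cut set(s).
Leveling path unavailable [OR]: union of children's cut sets → 9 cut set(s).
Elevator stuck between floors [OR]: union of children's cut sets → 10 cut set(s).
Minimal cut sets: {A door operator is down, A safety relay degraded, Drive VFD failed, Hoist motor failed}; {A door operator is down, A safety relay degraded, Encoder is inoperative, Hoist motor failed}; {#3 governor switch degraded, Auxiliary leveling sensor faulted, Inboard main contactor is inoperative, Primary door interlock faulted}; {C brake coil offline}; {C door operator 2 degraded}; {Drive VFD 2 trips}; {Lower encoder 2 lost}; {#1 safety relay 2 stuck}; {Inboard hoist motor 2 offline}; {Governor switch 2 is inoperative}.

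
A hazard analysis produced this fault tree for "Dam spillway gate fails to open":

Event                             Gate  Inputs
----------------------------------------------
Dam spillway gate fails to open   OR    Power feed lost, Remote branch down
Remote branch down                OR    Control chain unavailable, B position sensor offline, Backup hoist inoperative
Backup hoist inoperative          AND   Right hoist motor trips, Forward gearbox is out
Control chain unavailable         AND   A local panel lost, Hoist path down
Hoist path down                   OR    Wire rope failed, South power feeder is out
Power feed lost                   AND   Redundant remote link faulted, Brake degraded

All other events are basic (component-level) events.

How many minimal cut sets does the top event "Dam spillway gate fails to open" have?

Power feed lost [AND]: one cut set from each child combined → 1 × 1 = 1 cut set(s).
Hoist path down [OR]: union of children's cut sets → 2 cut set(s).
Control chain unavailable [AND]: one cut set from each child combined → 1 × 2 = 2 cut set(s).
Backup hoist inoperative [AND]: one cut set from each child combined → 1 × 1 = 1 cut set(s).
Remote branch down [OR]: union of children's cut sets → 4 cut set(s).
Dam spillway gate fails to open [OR]: union of children's cut sets → 5 cut set(s).
Minimal cut sets: {Brake degraded, Redundant remote link faulted}; {A local panel lost, Wire rope failed}; {A local panel lost, South power feeder is out}; {B position sensor offline}; {Forward gearbox is out, Right hoist motor trips}.

5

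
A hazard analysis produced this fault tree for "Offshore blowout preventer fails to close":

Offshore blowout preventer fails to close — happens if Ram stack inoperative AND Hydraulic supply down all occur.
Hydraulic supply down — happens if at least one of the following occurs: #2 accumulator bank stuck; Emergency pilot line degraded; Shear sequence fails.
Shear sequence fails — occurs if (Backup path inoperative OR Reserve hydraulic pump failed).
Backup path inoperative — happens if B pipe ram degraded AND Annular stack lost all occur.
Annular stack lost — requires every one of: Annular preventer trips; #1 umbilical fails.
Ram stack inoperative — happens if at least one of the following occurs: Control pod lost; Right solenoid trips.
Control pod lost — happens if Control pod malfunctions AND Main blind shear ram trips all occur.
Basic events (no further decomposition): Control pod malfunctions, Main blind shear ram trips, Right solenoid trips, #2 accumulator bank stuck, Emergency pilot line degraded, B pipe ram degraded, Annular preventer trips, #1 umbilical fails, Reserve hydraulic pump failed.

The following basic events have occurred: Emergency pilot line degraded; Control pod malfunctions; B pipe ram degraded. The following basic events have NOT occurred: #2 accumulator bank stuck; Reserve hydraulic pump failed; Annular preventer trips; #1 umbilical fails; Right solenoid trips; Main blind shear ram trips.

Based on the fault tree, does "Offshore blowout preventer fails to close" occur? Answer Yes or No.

Control pod lost [AND]: Control pod malfunctions=occurs, Main blind shear ram trips=not → not all inputs occur → does not occur.
Ram stack inoperative [OR]: Control pod lost=not, Right solenoid trips=not → no input occurs → does not occur.
Annular stack lost [AND]: Annular preventer trips=not, #1 umbilical fails=not → not all inputs occur → does not occur.
Backup path inoperative [AND]: B pipe ram degraded=occurs, Annular stack lost=not → not all inputs occur → does not occur.
Shear sequence fails [OR]: Backup path inoperative=not, Reserve hydraulic pump failed=not → no input occurs → does not occur.
Hydraulic supply down [OR]: #2 accumulator bank stuck=not, Emergency pilot line degraded=occurs, Shear sequence fails=not → at least one input occurs → occurs.
Offshore blowout preventer fails to close [AND]: Ram stack inoperative=not, Hydraulic supply down=occurs → not all inputs occur → does not occur.

No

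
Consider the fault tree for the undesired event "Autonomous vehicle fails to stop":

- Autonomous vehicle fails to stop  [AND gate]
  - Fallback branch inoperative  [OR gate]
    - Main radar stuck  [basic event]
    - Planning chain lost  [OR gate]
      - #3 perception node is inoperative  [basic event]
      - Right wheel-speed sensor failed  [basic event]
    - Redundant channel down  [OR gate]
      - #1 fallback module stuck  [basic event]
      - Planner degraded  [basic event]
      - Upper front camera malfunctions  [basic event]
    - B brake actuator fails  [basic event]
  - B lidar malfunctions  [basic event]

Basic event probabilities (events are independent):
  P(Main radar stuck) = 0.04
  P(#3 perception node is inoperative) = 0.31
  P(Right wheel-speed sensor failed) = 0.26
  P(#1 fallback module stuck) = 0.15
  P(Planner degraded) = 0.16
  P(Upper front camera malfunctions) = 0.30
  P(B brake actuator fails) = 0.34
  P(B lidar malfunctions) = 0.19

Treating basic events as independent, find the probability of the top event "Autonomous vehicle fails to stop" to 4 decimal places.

0.1593

P(Planning chain lost) [OR] = 1 − (1−0.31) × (1−0.26) = 0.489400
P(Redundant channel down) [OR] = 1 − (1−0.15) × (1−0.16) × (1−0.30) = 0.500200
P(Fallback branch inoperative) [OR] = 1 − (1−0.04) × (1−0.489400) × (1−0.500200) × (1−0.34) = 0.838307
P(Autonomous vehicle fails to stop) [AND] = 0.838307 × 0.19 = 0.159278
Rounded to 4 decimal places: P(Autonomous vehicle fails to stop) ≈ 0.1593.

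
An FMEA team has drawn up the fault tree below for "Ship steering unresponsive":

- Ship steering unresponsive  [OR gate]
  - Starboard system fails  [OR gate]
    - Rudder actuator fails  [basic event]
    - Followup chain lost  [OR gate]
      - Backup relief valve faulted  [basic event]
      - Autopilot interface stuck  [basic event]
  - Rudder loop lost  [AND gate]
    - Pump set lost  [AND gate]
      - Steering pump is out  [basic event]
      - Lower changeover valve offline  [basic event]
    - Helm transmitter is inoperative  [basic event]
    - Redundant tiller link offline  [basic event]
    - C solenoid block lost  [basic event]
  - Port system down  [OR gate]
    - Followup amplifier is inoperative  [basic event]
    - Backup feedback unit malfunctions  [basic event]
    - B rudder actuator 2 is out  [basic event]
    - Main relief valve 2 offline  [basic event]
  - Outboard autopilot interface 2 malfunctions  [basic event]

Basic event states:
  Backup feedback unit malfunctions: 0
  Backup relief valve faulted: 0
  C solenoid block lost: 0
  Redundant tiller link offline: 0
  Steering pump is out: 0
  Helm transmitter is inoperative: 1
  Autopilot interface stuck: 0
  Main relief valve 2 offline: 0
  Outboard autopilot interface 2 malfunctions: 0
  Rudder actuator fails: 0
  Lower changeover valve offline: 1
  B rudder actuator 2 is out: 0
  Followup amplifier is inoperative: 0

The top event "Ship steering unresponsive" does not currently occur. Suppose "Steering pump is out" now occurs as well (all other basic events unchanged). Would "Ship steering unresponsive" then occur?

Counterfactual: set "Steering pump is out" to occurred.
Followup chain lost [OR]: Backup relief valve faulted=not, Autopilot interface stuck=not → no input occurs → does not occur.
Starboard system fails [OR]: Rudder actuator fails=not, Followup chain lost=not → no input occurs → does not occur.
Pump set lost [AND]: Steering pump is out=occurs, Lower changeover valve offline=occurs → all inputs occur → occurs.
Rudder loop lost [AND]: Pump set lost=occurs, Helm transmitter is inoperative=occurs, Redundant tiller link offline=not, C solenoid block lost=not → not all inputs occur → does not occur.
Port system down [OR]: Followup amplifier is inoperative=not, Backup feedback unit malfunctions=not, B rudder actuator 2 is out=not, Main relief valve 2 offline=not → no input occurs → does not occur.
Ship steering unresponsive [OR]: Starboard system fails=not, Rudder loop lost=not, Port system down=not, Outboard autopilot interface 2 malfunctions=not → no input occurs → does not occur.

No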